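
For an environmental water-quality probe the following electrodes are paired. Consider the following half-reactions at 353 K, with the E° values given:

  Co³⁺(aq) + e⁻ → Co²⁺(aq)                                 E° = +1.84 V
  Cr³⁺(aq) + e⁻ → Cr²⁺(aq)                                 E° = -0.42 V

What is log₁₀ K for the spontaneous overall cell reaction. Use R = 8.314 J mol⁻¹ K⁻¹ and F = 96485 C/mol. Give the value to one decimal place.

32.3

Cathode: Co³⁺/Co²⁺; anode: Cr³⁺/Cr²⁺. E°cell = (+1.84) − (-0.42) = +2.26 V, with n = 1.
ΔG° = −nFE° = −RT ln K, so ln K = nFE°/(RT) = (1)(96485)(+2.26) / ((8.314)(353)) = 74.299.
log₁₀ K = 74.299 / ln 10 = 32.3.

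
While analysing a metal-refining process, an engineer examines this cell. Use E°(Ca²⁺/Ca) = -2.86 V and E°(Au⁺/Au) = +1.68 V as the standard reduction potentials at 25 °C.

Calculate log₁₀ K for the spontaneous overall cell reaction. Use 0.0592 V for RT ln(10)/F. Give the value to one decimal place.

153.4

Cathode: Au⁺/Au; anode: Ca²⁺/Ca. E°cell = +4.54 V, n = 2.
log K = nE°cell / 0.0592 = (2)(+4.54) / 0.0592 = 153.4.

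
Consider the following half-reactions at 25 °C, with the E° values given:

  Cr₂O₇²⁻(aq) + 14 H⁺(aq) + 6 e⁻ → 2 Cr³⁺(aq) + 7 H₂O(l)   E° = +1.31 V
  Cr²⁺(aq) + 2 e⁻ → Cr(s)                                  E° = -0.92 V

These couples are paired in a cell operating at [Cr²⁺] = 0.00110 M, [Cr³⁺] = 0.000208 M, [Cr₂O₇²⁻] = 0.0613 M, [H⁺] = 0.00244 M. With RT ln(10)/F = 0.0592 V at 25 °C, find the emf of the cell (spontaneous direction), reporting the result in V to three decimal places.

+2.017 V

Cr₂O₇²⁻/Cr³⁺ is the cathode (higher E°), Cr²⁺/Cr the anode: E°cell = +1.31 − (-0.92) = +2.23 V, n = 6.
Overall: Cr₂O₇²⁻(aq) + 14 H⁺(aq) + 3 Cr(s) → 2 Cr³⁺(aq) + 7 H₂O(l) + 3 Cr²⁺(aq)
Q = [Cr³⁺]^2·[Cr²⁺]^3 / ([Cr₂O₇²⁻]·[H⁺]^14); log Q = 21.549.
E = E° − (0.0592/n) log Q = +2.23 − (0.0592/6)(21.549) = +2.017 V.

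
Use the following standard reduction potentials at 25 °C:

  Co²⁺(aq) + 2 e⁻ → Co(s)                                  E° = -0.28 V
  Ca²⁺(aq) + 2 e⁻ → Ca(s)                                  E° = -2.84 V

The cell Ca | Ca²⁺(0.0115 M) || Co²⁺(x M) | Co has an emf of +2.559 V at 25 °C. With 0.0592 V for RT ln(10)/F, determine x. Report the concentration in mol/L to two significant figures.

0.011 M

Co²⁺/Co is the cathode, Ca²⁺/Ca the anode: E°cell = +2.56 V, n = 2.
Overall reaction: Co²⁺(aq) + Ca(s) → Co(s) + Ca²⁺(aq); Q = [Ca²⁺]^1/[Co²⁺]^1.
From E = E° − (0.0592/n) log Q: log Q = (E° − E)·n/0.0592 = (+2.56 − (+2.559))·2/0.0592 = 0.0338.
So 1·log[Co²⁺] = 1·log(0.0115) − log Q = -1.9393 − (0.0338) = -1.9731; [Co²⁺] = 10^(-1.9731) ≈ 0.011 M.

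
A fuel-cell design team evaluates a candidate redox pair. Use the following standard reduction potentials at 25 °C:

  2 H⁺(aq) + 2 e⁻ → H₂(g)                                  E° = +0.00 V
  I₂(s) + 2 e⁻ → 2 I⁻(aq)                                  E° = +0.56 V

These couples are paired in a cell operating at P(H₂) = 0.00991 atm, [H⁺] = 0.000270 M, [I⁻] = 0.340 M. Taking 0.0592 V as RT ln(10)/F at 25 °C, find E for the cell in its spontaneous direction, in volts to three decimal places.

+0.740 V

I₂/I⁻ is the cathode (higher E°), H⁺/H₂ the anode: E°cell = +0.56 − (+0.00) = +0.56 V, n = 2.
Overall: I₂(s) + H₂(g) → 2 I⁻(aq) + 2 H⁺(aq)
Q = [I⁻]^2·[H⁺]^2 / (P(H₂)); log Q = -6.070.
E = E° − (0.0592/n) log Q = +0.56 − (0.0592/2)(-6.070) = +0.740 V.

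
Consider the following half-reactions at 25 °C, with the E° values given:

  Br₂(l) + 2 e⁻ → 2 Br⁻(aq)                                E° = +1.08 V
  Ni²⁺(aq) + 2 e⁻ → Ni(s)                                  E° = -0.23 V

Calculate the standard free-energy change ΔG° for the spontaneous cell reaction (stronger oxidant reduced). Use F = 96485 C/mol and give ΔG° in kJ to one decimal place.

-252.8 kJ

Br₂/Br⁻ (E° = +1.08 V) is the cathode; Ni²⁺/Ni (E° = -0.23 V) is the anode, so E°cell = +1.31 V.
Balancing electrons gives n = 2 (lcm of 2 and 2).
ΔG° = −nFE° = −(2)(96485)(+1.31) = -252,791 J = -252.8 kJ.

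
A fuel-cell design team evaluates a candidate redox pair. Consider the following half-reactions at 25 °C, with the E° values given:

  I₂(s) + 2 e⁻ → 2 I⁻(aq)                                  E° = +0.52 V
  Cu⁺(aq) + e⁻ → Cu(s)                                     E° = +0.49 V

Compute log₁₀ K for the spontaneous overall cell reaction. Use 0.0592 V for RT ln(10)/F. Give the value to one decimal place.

Cathode: I₂/I⁻; anode: Cu⁺/Cu. E°cell = +0.03 V, n = 2.
log K = nE°cell / 0.0592 = (2)(+0.03) / 0.0592 = 1.0.

1.0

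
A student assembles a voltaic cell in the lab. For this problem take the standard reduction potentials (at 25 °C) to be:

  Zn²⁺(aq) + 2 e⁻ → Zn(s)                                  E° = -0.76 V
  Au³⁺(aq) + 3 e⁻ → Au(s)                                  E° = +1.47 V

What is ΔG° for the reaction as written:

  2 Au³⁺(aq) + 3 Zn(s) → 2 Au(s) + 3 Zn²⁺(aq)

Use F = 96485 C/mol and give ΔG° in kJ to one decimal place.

As written, Au³⁺/Au is reduced (cathode) and Zn²⁺/Zn is oxidised (anode), so E°cell = (+1.47) − (-0.76) = +2.23 V.
Balancing electrons gives n = 6.
ΔG° = −nFE° = −(6)(96485)(+2.23) = -1,290,969 J = -1291.0 kJ.

-1291.0 kJ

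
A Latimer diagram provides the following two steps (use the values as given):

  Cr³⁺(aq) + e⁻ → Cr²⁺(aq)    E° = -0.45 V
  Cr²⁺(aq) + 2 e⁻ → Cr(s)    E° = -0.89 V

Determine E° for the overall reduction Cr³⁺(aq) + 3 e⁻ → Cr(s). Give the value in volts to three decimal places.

Since ΔG° = −nFE° is additive over sequential reductions, n₃E°₃ = n₁E°₁ + n₂E°₂.
E°₃ = (1×-0.45 + 2×-0.89) / 3 = (-2.230) / 3 = -0.743 V.

-0.743 V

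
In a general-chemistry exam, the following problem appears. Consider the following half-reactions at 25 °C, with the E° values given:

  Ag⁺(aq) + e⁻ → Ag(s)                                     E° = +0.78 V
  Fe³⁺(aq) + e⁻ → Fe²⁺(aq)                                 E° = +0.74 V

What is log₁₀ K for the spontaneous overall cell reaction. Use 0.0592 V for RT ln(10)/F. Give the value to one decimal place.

Cathode: Ag⁺/Ag; anode: Fe³⁺/Fe²⁺. E°cell = +0.04 V, n = 1.
log K = nE°cell / 0.0592 = (1)(+0.04) / 0.0592 = 0.7.

0.7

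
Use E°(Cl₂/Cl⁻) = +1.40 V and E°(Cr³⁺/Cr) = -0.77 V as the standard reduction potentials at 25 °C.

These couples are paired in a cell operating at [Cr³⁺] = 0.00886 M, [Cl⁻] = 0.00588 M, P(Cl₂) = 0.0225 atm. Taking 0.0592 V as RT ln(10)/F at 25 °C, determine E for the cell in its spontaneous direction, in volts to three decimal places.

+2.294 V

Cl₂/Cl⁻ is the cathode (higher E°), Cr³⁺/Cr the anode: E°cell = +1.40 − (-0.77) = +2.17 V, n = 6.
Overall: 3 Cl₂(g) + 2 Cr(s) → 6 Cl⁻(aq) + 2 Cr³⁺(aq)
Q = [Cl⁻]^6·[Cr³⁺]^2 / (P(Cl₂)^3); log Q = -12.545.
E = E° − (0.0592/n) log Q = +2.17 − (0.0592/6)(-12.545) = +2.294 V.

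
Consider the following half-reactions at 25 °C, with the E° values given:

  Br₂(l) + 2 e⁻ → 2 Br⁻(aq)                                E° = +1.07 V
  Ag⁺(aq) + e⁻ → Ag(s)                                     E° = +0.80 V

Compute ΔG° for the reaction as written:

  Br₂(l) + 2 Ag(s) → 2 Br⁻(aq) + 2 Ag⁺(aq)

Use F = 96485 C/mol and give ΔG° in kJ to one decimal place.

As written, Br₂/Br⁻ is reduced (cathode) and Ag⁺/Ag is oxidised (anode), so E°cell = (+1.07) − (+0.80) = +0.27 V.
Balancing electrons gives n = 2.
ΔG° = −nFE° = −(2)(96485)(+0.27) = -52,102 J = -52.1 kJ.

-52.1 kJ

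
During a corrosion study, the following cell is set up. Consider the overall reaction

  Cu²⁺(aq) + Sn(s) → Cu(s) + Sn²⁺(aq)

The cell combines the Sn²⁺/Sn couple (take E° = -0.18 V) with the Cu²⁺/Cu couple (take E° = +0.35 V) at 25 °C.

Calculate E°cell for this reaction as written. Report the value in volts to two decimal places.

+0.53 V

The Cu²⁺/Cu couple has the higher reduction potential, so it is the cathode; Sn²⁺/Sn is oxidised at the anode.
E°cell = E°(cathode) − E°(anode) = (+0.35) − (-0.18) = +0.53 V.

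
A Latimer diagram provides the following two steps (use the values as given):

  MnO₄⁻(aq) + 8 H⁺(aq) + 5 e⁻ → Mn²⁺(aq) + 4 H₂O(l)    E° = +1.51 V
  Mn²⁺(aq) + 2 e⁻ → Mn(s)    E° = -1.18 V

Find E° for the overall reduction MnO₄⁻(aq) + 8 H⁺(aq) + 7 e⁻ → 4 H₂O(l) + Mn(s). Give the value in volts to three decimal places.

Adding the free-energy changes (−nFE°) of the two steps gives −n₃FE°₃ = −n₁FE°₁ − n₂FE°₂.
E°₃ = (5×+1.51 + 2×-1.18) / 7 = (+5.190) / 7 = +0.741 V.

+0.741 V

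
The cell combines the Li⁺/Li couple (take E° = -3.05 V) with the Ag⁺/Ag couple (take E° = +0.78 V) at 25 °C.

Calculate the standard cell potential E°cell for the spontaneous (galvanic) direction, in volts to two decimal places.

+3.83 V

The Ag⁺/Ag couple has the higher reduction potential, so it is the cathode; Li⁺/Li is oxidised at the anode.
E°cell = E°(cathode) − E°(anode) = (+0.78) − (-3.05) = +3.83 V.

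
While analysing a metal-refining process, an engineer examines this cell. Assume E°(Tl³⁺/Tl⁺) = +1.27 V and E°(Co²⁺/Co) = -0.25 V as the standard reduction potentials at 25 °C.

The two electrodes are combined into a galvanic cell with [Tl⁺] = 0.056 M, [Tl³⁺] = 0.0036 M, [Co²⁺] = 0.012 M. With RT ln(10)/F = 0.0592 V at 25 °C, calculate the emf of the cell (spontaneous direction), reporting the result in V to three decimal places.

+1.542 V

Tl³⁺/Tl⁺ is the cathode (higher E°), Co²⁺/Co the anode: E°cell = +1.27 − (-0.25) = +1.52 V, n = 2.
Overall: Tl³⁺(aq) + Co(s) → Tl⁺(aq) + Co²⁺(aq)
Q = [Tl⁺]·[Co²⁺] / ([Tl³⁺]); log Q = -0.729.
E = E° − (0.0592/n) log Q = +1.52 − (0.0592/2)(-0.729) = +1.542 V.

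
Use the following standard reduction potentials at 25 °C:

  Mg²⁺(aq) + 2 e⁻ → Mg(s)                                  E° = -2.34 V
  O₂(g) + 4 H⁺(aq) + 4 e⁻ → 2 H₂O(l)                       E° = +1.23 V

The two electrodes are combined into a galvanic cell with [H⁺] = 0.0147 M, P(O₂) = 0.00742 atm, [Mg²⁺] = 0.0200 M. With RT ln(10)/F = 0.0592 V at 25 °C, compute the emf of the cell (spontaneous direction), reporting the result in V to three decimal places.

+3.480 V

O₂/H₂O is the cathode (higher E°), Mg²⁺/Mg the anode: E°cell = +1.23 − (-2.34) = +3.57 V, n = 4.
Overall: O₂(g) + 4 H⁺(aq) + 2 Mg(s) → 2 H₂O(l) + 2 Mg²⁺(aq)
Q = [Mg²⁺]^2 / (P(O₂)·[H⁺]^4); log Q = 6.062.
E = E° − (0.0592/n) log Q = +3.57 − (0.0592/4)(6.062) = +3.480 V.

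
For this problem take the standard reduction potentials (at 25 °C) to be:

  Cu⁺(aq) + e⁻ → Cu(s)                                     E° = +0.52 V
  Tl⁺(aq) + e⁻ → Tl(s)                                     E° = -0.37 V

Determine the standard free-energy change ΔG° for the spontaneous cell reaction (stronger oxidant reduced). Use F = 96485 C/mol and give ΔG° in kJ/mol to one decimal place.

-85.9 kJ/mol

Cu⁺/Cu (E° = +0.52 V) is the cathode; Tl⁺/Tl (E° = -0.37 V) is the anode, so E°cell = +0.89 V.
Balancing electrons gives n = 1 (lcm of 1 and 1).
ΔG° = −nFE° = −(1)(96485)(+0.89) = -85,872 J = -85.9 kJ/mol.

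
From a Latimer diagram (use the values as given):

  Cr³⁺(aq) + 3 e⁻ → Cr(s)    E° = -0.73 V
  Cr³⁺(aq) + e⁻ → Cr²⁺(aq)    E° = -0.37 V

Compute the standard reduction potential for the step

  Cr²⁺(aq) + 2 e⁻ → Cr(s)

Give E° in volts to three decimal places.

-0.910 V

Sequential free energies add, so n₃E°₃ = n₁E°₁ + n₂E°₂.
With n₃ = 3, and the known step contributing 1×(-0.37) V, the unknown satisfies 2·E° = 3×(-0.73) − 1×(-0.37) = -1.820.
E° = -1.820 / 2 = -0.910 V.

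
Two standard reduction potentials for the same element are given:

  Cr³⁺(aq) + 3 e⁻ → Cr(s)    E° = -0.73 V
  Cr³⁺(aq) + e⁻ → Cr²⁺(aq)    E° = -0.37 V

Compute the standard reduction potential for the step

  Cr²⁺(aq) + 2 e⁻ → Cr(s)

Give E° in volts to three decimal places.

Sequential free energies add, so n₃E°₃ = n₁E°₁ + n₂E°₂.
With n₃ = 3, and the known step contributing 1×(-0.37) V, the unknown satisfies 2·E° = 3×(-0.73) − 1×(-0.37) = -1.820.
E° = -1.820 / 2 = -0.910 V.

-0.910 V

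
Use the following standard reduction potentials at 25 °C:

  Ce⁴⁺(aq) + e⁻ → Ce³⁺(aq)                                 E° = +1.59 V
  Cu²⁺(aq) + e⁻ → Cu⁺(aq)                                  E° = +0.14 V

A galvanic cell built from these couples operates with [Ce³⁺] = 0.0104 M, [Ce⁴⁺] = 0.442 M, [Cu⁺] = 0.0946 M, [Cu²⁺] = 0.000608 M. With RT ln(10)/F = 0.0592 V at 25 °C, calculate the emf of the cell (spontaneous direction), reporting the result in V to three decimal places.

Ce⁴⁺/Ce³⁺ is the cathode (higher E°), Cu²⁺/Cu⁺ the anode: E°cell = +1.59 − (+0.14) = +1.45 V, n = 1.
Overall: Ce⁴⁺(aq) + Cu⁺(aq) → Ce³⁺(aq) + Cu²⁺(aq)
Q = [Ce³⁺]·[Cu²⁺] / ([Ce⁴⁺]·[Cu⁺]); log Q = -3.820.
E = E° − (0.0592/n) log Q = +1.45 − (0.0592/1)(-3.820) = +1.676 V.

+1.676 V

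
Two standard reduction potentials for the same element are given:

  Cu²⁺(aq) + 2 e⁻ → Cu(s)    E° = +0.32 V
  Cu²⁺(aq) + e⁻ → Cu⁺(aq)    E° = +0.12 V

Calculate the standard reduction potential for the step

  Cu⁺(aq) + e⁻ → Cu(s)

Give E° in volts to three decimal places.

Sequential free energies add, so n₃E°₃ = n₁E°₁ + n₂E°₂.
With n₃ = 2, and the known step contributing 1×(+0.12) V, the unknown satisfies 1·E° = 2×(+0.32) − 1×(+0.12) = +0.520.
E° = +0.520 / 1 = +0.520 V.

+0.520 V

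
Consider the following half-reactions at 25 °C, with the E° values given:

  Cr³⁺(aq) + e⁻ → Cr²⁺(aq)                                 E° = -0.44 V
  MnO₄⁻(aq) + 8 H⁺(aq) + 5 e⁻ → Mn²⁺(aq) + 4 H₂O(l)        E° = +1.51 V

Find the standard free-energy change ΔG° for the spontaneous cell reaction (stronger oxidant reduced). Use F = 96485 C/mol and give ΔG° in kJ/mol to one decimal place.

-940.7 kJ/mol

MnO₄⁻/Mn²⁺ (E° = +1.51 V) is the cathode; Cr³⁺/Cr²⁺ (E° = -0.44 V) is the anode, so E°cell = +1.95 V.
Balancing electrons gives n = 5 (lcm of 5 and 1).
ΔG° = −nFE° = −(5)(96485)(+1.95) = -940,729 J = -940.7 kJ/mol.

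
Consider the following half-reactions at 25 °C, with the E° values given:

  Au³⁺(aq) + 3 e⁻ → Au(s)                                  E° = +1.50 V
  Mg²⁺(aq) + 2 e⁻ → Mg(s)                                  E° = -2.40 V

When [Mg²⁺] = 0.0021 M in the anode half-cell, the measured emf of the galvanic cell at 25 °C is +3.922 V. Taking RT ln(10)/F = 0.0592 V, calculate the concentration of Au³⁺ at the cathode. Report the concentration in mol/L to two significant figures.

Au³⁺/Au is the cathode, Mg²⁺/Mg the anode: E°cell = +3.90 V, n = 6.
Overall reaction: 2 Au³⁺(aq) + 3 Mg(s) → 2 Au(s) + 3 Mg²⁺(aq); Q = [Mg²⁺]^3/[Au³⁺]^2.
From E = E° − (0.0592/n) log Q: log Q = (E° − E)·n/0.0592 = (+3.90 − (+3.922))·6/0.0592 = -2.2297.
So 2·log[Au³⁺] = 3·log(0.0021) − log Q = -8.0333 − (-2.2297) = -5.8036; log[Au³⁺] = -5.8036 / 2 = -2.9018; [Au³⁺] = 10^(-2.9018) ≈ 0.0013 M.

0.0013 M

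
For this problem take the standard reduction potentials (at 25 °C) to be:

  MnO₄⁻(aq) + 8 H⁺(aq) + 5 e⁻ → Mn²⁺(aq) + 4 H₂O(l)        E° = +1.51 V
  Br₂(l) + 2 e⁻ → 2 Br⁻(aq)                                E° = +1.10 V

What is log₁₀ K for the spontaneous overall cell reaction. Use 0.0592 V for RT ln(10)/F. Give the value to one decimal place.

69.3

Cathode: MnO₄⁻/Mn²⁺; anode: Br₂/Br⁻. E°cell = +0.41 V, n = 10.
log K = nE°cell / 0.0592 = (10)(+0.41) / 0.0592 = 69.3.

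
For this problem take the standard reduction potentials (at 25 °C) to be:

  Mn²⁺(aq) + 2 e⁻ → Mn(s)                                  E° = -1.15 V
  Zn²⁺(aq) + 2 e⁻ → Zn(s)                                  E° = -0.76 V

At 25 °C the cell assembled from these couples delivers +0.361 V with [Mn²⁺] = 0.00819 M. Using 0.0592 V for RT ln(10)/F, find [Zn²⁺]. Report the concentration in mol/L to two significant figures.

Zn²⁺/Zn is the cathode, Mn²⁺/Mn the anode: E°cell = +0.39 V, n = 2.
Overall reaction: Zn²⁺(aq) + Mn(s) → Zn(s) + Mn²⁺(aq); Q = [Mn²⁺]^1/[Zn²⁺]^1.
From E = E° − (0.0592/n) log Q: log Q = (E° − E)·n/0.0592 = (+0.39 − (+0.361))·2/0.0592 = 0.9797.
So 1·log[Zn²⁺] = 1·log(0.00819) − log Q = -2.0867 − (0.9797) = -3.0664; [Zn²⁺] = 10^(-3.0664) ≈ 0.00086 M.

0.00086 M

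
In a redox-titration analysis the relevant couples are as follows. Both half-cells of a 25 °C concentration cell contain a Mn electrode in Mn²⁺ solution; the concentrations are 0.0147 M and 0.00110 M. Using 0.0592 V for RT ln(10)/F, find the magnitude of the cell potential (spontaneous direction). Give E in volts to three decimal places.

+0.033 V

For a concentration cell E°cell = 0. The 0.0147 M side is the cathode (reduction is favoured where [Mn²⁺] is higher).
With n = 2, E = −(0.0592/2) log([Mn²⁺]ₐₙ/[Mn²⁺]꜀ₐₜ) = −(0.0592/2) log(0.0011/0.0147) = −(0.0592/2)(-1.126) = +0.033 V.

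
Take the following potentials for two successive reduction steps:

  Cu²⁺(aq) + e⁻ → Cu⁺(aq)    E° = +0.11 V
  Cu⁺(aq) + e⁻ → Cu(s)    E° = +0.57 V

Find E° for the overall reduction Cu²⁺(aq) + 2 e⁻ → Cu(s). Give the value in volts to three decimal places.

Adding the free-energy changes (−nFE°) of the two steps gives −n₃FE°₃ = −n₁FE°₁ − n₂FE°₂.
E°₃ = (1×+0.11 + 1×+0.57) / 2 = (+0.680) / 2 = +0.340 V.

+0.340 V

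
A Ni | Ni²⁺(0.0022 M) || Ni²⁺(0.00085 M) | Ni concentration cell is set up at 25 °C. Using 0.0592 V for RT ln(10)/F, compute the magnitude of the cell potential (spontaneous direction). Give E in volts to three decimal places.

+0.012 V

For a concentration cell E°cell = 0. The 0.0022 M side is the cathode (reduction is favoured where [Ni²⁺] is higher).
With n = 2, E = −(0.0592/2) log([Ni²⁺]ₐₙ/[Ni²⁺]꜀ₐₜ) = −(0.0592/2) log(0.00085/0.0022) = −(0.0592/2)(-0.413) = +0.012 V.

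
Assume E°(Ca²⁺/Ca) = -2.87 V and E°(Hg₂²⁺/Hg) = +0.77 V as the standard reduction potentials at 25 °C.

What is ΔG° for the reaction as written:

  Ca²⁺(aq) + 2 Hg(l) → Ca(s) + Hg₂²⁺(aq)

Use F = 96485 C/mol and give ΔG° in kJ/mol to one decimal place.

+702.4 kJ/mol

As written, Ca²⁺/Ca is reduced (cathode) and Hg₂²⁺/Hg is oxidised (anode), so E°cell = (-2.87) − (+0.77) = -3.64 V.
Balancing electrons gives n = 2.
ΔG° = −nFE° = −(2)(96485)(-3.64) = 702,411 J = +702.4 kJ/mol.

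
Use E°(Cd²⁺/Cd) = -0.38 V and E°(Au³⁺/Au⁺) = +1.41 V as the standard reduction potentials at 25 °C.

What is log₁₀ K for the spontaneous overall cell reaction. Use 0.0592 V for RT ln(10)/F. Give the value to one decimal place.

Cathode: Au³⁺/Au⁺; anode: Cd²⁺/Cd. E°cell = +1.79 V, n = 2.
log K = nE°cell / 0.0592 = (2)(+1.79) / 0.0592 = 60.5.

60.5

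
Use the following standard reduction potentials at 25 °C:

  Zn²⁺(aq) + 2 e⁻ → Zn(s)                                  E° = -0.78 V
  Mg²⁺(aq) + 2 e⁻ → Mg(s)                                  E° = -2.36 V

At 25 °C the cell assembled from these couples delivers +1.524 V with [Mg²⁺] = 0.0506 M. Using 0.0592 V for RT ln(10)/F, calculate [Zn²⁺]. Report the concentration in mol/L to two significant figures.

0.00065 M

Zn²⁺/Zn is the cathode, Mg²⁺/Mg the anode: E°cell = +1.58 V, n = 2.
Overall reaction: Zn²⁺(aq) + Mg(s) → Zn(s) + Mg²⁺(aq); Q = [Mg²⁺]^1/[Zn²⁺]^1.
From E = E° − (0.0592/n) log Q: log Q = (E° − E)·n/0.0592 = (+1.58 − (+1.524))·2/0.0592 = 1.8919.
So 1·log[Zn²⁺] = 1·log(0.0506) − log Q = -1.2958 − (1.8919) = -3.1877; [Zn²⁺] = 10^(-3.1877) ≈ 0.00065 M.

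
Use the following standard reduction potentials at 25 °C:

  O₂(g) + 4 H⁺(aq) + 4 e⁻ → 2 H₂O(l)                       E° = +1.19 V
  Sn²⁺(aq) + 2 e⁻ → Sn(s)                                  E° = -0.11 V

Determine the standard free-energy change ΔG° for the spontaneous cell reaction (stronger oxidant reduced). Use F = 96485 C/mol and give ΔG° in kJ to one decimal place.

-501.7 kJ

O₂/H₂O (E° = +1.19 V) is the cathode; Sn²⁺/Sn (E° = -0.11 V) is the anode, so E°cell = +1.30 V.
Balancing electrons gives n = 4 (lcm of 4 and 2).
ΔG° = −nFE° = −(4)(96485)(+1.30) = -501,722 J = -501.7 kJ.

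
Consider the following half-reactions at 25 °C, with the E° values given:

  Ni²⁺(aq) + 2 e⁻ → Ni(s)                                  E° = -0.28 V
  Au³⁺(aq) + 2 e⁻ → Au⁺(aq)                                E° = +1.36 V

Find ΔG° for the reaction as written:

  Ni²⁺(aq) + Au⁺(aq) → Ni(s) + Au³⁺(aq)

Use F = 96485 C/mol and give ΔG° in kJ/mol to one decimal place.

As written, Ni²⁺/Ni is reduced (cathode) and Au³⁺/Au⁺ is oxidised (anode), so E°cell = (-0.28) − (+1.36) = -1.64 V.
Balancing electrons gives n = 2.
ΔG° = −nFE° = −(2)(96485)(-1.64) = 316,471 J = +316.5 kJ/mol.

+316.5 kJ/mol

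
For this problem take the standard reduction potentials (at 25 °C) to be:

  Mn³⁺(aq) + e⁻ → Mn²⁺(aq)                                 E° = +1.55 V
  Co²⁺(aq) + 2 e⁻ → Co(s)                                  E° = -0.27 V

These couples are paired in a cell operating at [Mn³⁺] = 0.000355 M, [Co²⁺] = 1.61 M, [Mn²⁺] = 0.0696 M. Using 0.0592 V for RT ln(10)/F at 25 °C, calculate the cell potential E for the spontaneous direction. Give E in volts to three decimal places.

Mn³⁺/Mn²⁺ is the cathode (higher E°), Co²⁺/Co the anode: E°cell = +1.55 − (-0.27) = +1.82 V, n = 2.
Overall: 2 Mn³⁺(aq) + Co(s) → 2 Mn²⁺(aq) + Co²⁺(aq)
Q = [Mn²⁺]^2·[Co²⁺] / ([Mn³⁺]^2); log Q = 4.792.
E = E° − (0.0592/n) log Q = +1.82 − (0.0592/2)(4.792) = +1.678 V.

+1.678 V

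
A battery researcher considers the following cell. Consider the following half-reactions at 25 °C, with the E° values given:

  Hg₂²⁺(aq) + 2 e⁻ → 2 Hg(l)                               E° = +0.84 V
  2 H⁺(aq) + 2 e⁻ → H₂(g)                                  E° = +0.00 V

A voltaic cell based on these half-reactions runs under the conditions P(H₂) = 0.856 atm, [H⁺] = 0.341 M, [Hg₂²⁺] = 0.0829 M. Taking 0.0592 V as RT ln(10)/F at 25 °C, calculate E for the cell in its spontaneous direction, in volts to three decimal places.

+0.834 V

Hg₂²⁺/Hg is the cathode (higher E°), H⁺/H₂ the anode: E°cell = +0.84 − (+0.00) = +0.84 V, n = 2.
Overall: Hg₂²⁺(aq) + H₂(g) → 2 Hg(l) + 2 H⁺(aq)
Q = [H⁺]^2 / ([Hg₂²⁺]·P(H₂)); log Q = 0.214.
E = E° − (0.0592/n) log Q = +0.84 − (0.0592/2)(0.214) = +0.834 V.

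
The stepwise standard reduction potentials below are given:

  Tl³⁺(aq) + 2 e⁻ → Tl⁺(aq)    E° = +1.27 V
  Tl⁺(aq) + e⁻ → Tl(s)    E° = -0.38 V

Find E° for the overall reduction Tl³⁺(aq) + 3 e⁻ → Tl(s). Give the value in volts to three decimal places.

Since ΔG° = −nFE° is additive over sequential reductions, n₃E°₃ = n₁E°₁ + n₂E°₂.
E°₃ = (2×+1.27 + 1×-0.38) / 3 = (+2.160) / 3 = +0.720 V.

+0.720 V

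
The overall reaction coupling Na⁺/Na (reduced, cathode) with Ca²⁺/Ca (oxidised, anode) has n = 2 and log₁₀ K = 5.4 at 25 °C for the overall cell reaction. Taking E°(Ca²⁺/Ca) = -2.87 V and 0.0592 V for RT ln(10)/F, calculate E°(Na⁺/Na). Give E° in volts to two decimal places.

-2.71 V

E°cell = (0.0592/n)·log K = (0.0592/2)(5.4) = +0.160 V.
Since Na⁺/Na is the cathode and Ca²⁺/Ca the anode, E°cell = E°(Na⁺/Na) − E°(Ca²⁺/Ca).
So E°(Na⁺/Na) = E°cell + E°(Ca²⁺/Ca) = +0.160 + (-2.87) = -2.71 V.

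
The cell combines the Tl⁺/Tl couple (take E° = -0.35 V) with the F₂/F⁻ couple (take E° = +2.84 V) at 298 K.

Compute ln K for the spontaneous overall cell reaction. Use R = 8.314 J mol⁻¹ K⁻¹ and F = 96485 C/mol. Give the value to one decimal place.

Cathode: F₂/F⁻; anode: Tl⁺/Tl. E°cell = (+2.84) − (-0.35) = +3.19 V, with n = 2.
ΔG° = −nFE° = −RT ln K, so ln K = nFE°/(RT) = (2)(96485)(+3.19) / ((8.314)(298)) = 248.459.

248.5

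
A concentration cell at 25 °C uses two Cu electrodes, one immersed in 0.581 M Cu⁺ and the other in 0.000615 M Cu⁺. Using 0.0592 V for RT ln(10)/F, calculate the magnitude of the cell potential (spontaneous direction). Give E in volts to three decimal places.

+0.176 V

For a concentration cell E°cell = 0. The 0.581 M side is the cathode (reduction is favoured where [Cu⁺] is higher).
With n = 1, E = −(0.0592/1) log([Cu⁺]ₐₙ/[Cu⁺]꜀ₐₜ) = −(0.0592/1) log(0.000615/0.581) = −(0.0592/1)(-2.975) = +0.176 V.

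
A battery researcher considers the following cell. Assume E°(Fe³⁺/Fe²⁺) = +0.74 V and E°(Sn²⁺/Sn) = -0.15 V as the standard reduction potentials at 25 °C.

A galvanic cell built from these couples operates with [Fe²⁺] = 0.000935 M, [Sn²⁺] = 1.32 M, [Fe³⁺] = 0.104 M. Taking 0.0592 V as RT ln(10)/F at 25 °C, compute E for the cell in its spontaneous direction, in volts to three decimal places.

Fe³⁺/Fe²⁺ is the cathode (higher E°), Sn²⁺/Sn the anode: E°cell = +0.74 − (-0.15) = +0.89 V, n = 2.
Overall: 2 Fe³⁺(aq) + Sn(s) → 2 Fe²⁺(aq) + Sn²⁺(aq)
Q = [Fe²⁺]^2·[Sn²⁺] / ([Fe³⁺]^2); log Q = -3.972.
E = E° − (0.0592/n) log Q = +0.89 − (0.0592/2)(-3.972) = +1.008 V.

+1.008 V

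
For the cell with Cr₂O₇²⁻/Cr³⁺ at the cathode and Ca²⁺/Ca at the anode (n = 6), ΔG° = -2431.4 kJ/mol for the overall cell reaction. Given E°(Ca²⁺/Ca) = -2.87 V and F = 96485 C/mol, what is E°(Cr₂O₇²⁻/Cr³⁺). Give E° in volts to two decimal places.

+1.33 V

E°cell = −ΔG°/(nF) = −(-2431.4×10³)/((6)(96485)) = +4.200 V.
Since Cr₂O₇²⁻/Cr³⁺ is the cathode and Ca²⁺/Ca the anode, E°cell = E°(Cr₂O₇²⁻/Cr³⁺) − E°(Ca²⁺/Ca).
So E°(Cr₂O₇²⁻/Cr³⁺) = E°cell + E°(Ca²⁺/Ca) = +4.200 + (-2.87) = +1.33 V.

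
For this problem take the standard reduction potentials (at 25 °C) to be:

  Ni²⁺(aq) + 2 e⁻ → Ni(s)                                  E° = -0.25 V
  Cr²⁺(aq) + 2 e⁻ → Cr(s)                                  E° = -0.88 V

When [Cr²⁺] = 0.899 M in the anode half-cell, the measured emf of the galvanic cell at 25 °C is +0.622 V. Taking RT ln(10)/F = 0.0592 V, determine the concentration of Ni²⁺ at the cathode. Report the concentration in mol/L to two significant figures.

Ni²⁺/Ni is the cathode, Cr²⁺/Cr the anode: E°cell = +0.63 V, n = 2.
Overall reaction: Ni²⁺(aq) + Cr(s) → Ni(s) + Cr²⁺(aq); Q = [Cr²⁺]^1/[Ni²⁺]^1.
From E = E° − (0.0592/n) log Q: log Q = (E° − E)·n/0.0592 = (+0.63 − (+0.622))·2/0.0592 = 0.2703.
So 1·log[Ni²⁺] = 1·log(0.899) − log Q = -0.0462 − (0.2703) = -0.3165; [Ni²⁺] = 10^(-0.3165) ≈ 0.48 M.

0.48 M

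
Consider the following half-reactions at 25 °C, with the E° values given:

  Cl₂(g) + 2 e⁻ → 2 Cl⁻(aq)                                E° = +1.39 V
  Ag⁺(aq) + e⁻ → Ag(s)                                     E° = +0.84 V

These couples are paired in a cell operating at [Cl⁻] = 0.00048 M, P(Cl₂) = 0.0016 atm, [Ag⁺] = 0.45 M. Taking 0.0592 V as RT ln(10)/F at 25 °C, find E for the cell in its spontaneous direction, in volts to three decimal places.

+0.684 V

Cl₂/Cl⁻ is the cathode (higher E°), Ag⁺/Ag the anode: E°cell = +1.39 − (+0.84) = +0.55 V, n = 2.
Overall: Cl₂(g) + 2 Ag(s) → 2 Cl⁻(aq) + 2 Ag⁺(aq)
Q = [Cl⁻]^2·[Ag⁺]^2 / (P(Cl₂)); log Q = -4.535.
E = E° − (0.0592/n) log Q = +0.55 − (0.0592/2)(-4.535) = +0.684 V.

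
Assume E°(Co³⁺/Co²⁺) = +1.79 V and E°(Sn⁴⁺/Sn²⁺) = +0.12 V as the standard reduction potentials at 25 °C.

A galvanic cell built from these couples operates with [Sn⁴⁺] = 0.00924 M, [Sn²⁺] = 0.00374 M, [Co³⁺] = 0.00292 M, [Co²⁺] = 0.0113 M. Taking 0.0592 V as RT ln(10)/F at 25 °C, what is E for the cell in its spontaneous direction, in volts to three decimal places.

+1.624 V

Co³⁺/Co²⁺ is the cathode (higher E°), Sn⁴⁺/Sn²⁺ the anode: E°cell = +1.79 − (+0.12) = +1.67 V, n = 2.
Overall: 2 Co³⁺(aq) + Sn²⁺(aq) → 2 Co²⁺(aq) + Sn⁴⁺(aq)
Q = [Co²⁺]^2·[Sn⁴⁺] / ([Co³⁺]^2·[Sn²⁺]); log Q = 1.568.
E = E° − (0.0592/n) log Q = +1.67 − (0.0592/2)(1.568) = +1.624 V.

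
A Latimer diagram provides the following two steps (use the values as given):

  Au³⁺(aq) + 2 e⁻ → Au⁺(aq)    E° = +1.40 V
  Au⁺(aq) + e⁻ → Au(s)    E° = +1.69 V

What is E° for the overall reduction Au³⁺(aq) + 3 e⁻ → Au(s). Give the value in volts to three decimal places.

+1.497 V

Standard free energies of sequential steps add: ΔG°₃ = ΔG°₁ + ΔG°₂, so n₃E°₃ = n₁E°₁ + n₂E°₂.
E°₃ = (2×+1.40 + 1×+1.69) / 3 = (+4.490) / 3 = +1.497 V.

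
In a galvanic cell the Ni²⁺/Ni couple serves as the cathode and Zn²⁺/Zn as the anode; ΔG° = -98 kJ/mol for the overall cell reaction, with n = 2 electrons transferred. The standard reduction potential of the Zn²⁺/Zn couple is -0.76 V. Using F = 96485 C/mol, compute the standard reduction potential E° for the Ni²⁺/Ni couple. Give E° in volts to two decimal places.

-0.25 V

E°cell = −ΔG°/(nF) = −(-98×10³)/((2)(96485)) = +0.508 V.
Since Ni²⁺/Ni is the cathode and Zn²⁺/Zn the anode, E°cell = E°(Ni²⁺/Ni) − E°(Zn²⁺/Zn).
So E°(Ni²⁺/Ni) = E°cell + E°(Zn²⁺/Zn) = +0.508 + (-0.76) = -0.25 V.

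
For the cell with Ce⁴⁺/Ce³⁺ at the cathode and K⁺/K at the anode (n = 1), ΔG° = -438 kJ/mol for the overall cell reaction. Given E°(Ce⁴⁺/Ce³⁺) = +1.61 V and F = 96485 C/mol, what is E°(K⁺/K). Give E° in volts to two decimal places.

E°cell = −ΔG°/(nF) = −(-438×10³)/((1)(96485)) = +4.540 V.
Since Ce⁴⁺/Ce³⁺ is the cathode and K⁺/K the anode, E°cell = E°(Ce⁴⁺/Ce³⁺) − E°(K⁺/K).
So E°(K⁺/K) = E°(Ce⁴⁺/Ce³⁺) − E°cell = (+1.61) − (+4.540) = -2.93 V.

-2.93 V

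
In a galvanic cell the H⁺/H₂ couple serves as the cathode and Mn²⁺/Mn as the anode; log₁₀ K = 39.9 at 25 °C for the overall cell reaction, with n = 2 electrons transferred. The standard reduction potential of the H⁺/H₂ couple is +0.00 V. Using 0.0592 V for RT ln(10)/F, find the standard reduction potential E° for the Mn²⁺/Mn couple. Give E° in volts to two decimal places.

-1.18 V

E°cell = (0.0592/n)·log K = (0.0592/2)(39.9) = +1.181 V.
Since H⁺/H₂ is the cathode and Mn²⁺/Mn the anode, E°cell = E°(H⁺/H₂) − E°(Mn²⁺/Mn).
So E°(Mn²⁺/Mn) = E°(H⁺/H₂) − E°cell = (+0.00) − (+1.181) = -1.18 V.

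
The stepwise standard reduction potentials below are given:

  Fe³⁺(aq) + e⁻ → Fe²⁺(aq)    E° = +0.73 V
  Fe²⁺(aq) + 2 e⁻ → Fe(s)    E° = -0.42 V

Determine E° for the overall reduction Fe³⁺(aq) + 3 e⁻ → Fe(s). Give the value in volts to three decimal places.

-0.037 V

Standard free energies of sequential steps add: ΔG°₃ = ΔG°₁ + ΔG°₂, so n₃E°₃ = n₁E°₁ + n₂E°₂.
E°₃ = (1×+0.73 + 2×-0.42) / 3 = (-0.110) / 3 = -0.037 V.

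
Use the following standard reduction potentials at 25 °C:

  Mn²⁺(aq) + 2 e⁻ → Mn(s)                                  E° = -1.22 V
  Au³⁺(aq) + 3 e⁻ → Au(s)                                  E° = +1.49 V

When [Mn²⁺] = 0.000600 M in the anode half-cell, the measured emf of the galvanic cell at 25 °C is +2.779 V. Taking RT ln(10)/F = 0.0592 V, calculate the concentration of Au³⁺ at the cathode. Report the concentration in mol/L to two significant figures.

Au³⁺/Au is the cathode, Mn²⁺/Mn the anode: E°cell = +2.71 V, n = 6.
Overall reaction: 2 Au³⁺(aq) + 3 Mn(s) → 2 Au(s) + 3 Mn²⁺(aq); Q = [Mn²⁺]^3/[Au³⁺]^2.
From E = E° − (0.0592/n) log Q: log Q = (E° − E)·n/0.0592 = (+2.71 − (+2.779))·6/0.0592 = -6.9932.
So 2·log[Au³⁺] = 3·log(0.0006) − log Q = -9.6655 − (-6.9932) = -2.6723; log[Au³⁺] = -2.6723 / 2 = -1.3361; [Au³⁺] = 10^(-1.3361) ≈ 0.046 M.

0.046 M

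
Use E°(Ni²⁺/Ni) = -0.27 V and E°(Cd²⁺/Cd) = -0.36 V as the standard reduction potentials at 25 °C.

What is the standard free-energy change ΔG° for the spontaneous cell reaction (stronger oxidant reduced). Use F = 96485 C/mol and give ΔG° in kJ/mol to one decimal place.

Ni²⁺/Ni (E° = -0.27 V) is the cathode; Cd²⁺/Cd (E° = -0.36 V) is the anode, so E°cell = +0.09 V.
Balancing electrons gives n = 2 (lcm of 2 and 2).
ΔG° = −nFE° = −(2)(96485)(+0.09) = -17,367 J = -17.4 kJ/mol.

-17.4 kJ/mol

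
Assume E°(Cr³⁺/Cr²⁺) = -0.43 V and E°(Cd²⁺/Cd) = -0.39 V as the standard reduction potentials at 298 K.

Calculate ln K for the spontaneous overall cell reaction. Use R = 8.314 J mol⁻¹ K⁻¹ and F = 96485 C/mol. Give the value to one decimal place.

Cathode: Cd²⁺/Cd; anode: Cr³⁺/Cr²⁺. E°cell = (-0.39) − (-0.43) = +0.04 V, with n = 2.
ΔG° = −nFE° = −RT ln K, so ln K = nFE°/(RT) = (2)(96485)(+0.04) / ((8.314)(298)) = 3.115.

3.1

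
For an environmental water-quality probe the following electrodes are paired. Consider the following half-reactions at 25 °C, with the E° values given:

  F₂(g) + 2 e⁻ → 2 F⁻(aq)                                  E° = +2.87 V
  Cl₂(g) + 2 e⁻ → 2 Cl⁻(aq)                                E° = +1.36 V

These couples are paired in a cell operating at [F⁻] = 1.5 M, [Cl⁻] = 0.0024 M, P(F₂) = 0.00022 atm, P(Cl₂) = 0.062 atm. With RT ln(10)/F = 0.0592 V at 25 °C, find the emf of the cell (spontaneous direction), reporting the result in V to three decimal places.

F₂/F⁻ is the cathode (higher E°), Cl₂/Cl⁻ the anode: E°cell = +2.87 − (+1.36) = +1.51 V, n = 2.
Overall: F₂(g) + 2 Cl⁻(aq) → 2 F⁻(aq) + Cl₂(g)
Q = [F⁻]^2·P(Cl₂) / (P(F₂)·[Cl⁻]^2); log Q = 8.042.
E = E° − (0.0592/n) log Q = +1.51 − (0.0592/2)(8.042) = +1.272 V.

+1.272 V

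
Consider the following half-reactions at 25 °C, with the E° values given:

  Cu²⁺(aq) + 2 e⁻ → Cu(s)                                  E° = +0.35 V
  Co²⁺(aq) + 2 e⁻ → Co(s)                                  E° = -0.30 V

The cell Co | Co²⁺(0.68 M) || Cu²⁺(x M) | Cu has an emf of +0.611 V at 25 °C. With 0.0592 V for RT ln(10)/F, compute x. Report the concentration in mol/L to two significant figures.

Cu²⁺/Cu is the cathode, Co²⁺/Co the anode: E°cell = +0.65 V, n = 2.
Overall reaction: Cu²⁺(aq) + Co(s) → Cu(s) + Co²⁺(aq); Q = [Co²⁺]^1/[Cu²⁺]^1.
From E = E° − (0.0592/n) log Q: log Q = (E° − E)·n/0.0592 = (+0.65 − (+0.611))·2/0.0592 = 1.3176.
So 1·log[Cu²⁺] = 1·log(0.68) − log Q = -0.1675 − (1.3176) = -1.4851; [Cu²⁺] = 10^(-1.4851) ≈ 0.033 M.

0.033 M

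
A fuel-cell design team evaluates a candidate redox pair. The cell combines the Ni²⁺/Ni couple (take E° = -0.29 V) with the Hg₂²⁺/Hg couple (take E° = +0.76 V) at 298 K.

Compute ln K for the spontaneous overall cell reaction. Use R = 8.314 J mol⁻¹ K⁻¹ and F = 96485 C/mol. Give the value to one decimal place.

81.8

Cathode: Hg₂²⁺/Hg; anode: Ni²⁺/Ni. E°cell = (+0.76) − (-0.29) = +1.05 V, with n = 2.
ΔG° = −nFE° = −RT ln K, so ln K = nFE°/(RT) = (2)(96485)(+1.05) / ((8.314)(298)) = 81.781.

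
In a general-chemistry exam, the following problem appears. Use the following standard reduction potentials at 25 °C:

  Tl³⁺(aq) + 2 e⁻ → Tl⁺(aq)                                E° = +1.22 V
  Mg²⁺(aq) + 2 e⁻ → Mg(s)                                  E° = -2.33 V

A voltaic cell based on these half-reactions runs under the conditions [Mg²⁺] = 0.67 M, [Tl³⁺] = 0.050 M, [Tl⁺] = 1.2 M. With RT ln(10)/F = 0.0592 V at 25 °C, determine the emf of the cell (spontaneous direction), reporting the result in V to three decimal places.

+3.514 V

Tl³⁺/Tl⁺ is the cathode (higher E°), Mg²⁺/Mg the anode: E°cell = +1.22 − (-2.33) = +3.55 V, n = 2.
Overall: Tl³⁺(aq) + Mg(s) → Tl⁺(aq) + Mg²⁺(aq)
Q = [Tl⁺]·[Mg²⁺] / ([Tl³⁺]); log Q = 1.206.
E = E° − (0.0592/n) log Q = +3.55 − (0.0592/2)(1.206) = +3.514 V.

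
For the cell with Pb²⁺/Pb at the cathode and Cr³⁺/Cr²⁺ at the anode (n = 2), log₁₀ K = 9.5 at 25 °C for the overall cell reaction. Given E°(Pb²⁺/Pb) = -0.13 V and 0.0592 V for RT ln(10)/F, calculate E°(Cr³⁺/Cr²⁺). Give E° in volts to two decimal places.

-0.41 V

E°cell = (0.0592/n)·log K = (0.0592/2)(9.5) = +0.281 V.
Since Pb²⁺/Pb is the cathode and Cr³⁺/Cr²⁺ the anode, E°cell = E°(Pb²⁺/Pb) − E°(Cr³⁺/Cr²⁺).
So E°(Cr³⁺/Cr²⁺) = E°(Pb²⁺/Pb) − E°cell = (-0.13) − (+0.281) = -0.41 V.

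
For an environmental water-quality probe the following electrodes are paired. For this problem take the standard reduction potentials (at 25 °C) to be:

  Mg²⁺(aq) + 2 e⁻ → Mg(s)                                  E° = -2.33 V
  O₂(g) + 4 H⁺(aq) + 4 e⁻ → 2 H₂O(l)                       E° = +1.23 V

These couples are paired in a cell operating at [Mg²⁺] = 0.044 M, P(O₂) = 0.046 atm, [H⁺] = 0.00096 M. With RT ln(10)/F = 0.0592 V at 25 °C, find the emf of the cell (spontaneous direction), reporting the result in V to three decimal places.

+3.402 V

O₂/H₂O is the cathode (higher E°), Mg²⁺/Mg the anode: E°cell = +1.23 − (-2.33) = +3.56 V, n = 4.
Overall: O₂(g) + 4 H⁺(aq) + 2 Mg(s) → 2 H₂O(l) + 2 Mg²⁺(aq)
Q = [Mg²⁺]^2 / (P(O₂)·[H⁺]^4); log Q = 10.695.
E = E° − (0.0592/n) log Q = +3.56 − (0.0592/4)(10.695) = +3.402 V.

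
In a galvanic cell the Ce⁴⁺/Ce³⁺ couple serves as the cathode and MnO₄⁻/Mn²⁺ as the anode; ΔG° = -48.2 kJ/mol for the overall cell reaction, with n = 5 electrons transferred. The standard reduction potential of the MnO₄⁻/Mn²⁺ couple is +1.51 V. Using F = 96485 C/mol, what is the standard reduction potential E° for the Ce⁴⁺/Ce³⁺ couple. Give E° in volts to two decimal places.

E°cell = −ΔG°/(nF) = −(-48.2×10³)/((5)(96485)) = +0.100 V.
Since Ce⁴⁺/Ce³⁺ is the cathode and MnO₄⁻/Mn²⁺ the anode, E°cell = E°(Ce⁴⁺/Ce³⁺) − E°(MnO₄⁻/Mn²⁺).
So E°(Ce⁴⁺/Ce³⁺) = E°cell + E°(MnO₄⁻/Mn²⁺) = +0.100 + (+1.51) = +1.61 V.

+1.61 V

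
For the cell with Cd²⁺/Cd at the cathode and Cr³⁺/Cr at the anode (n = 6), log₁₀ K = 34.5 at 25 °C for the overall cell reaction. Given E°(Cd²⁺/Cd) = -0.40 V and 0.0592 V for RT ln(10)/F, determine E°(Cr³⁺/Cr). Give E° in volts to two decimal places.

E°cell = (0.0592/n)·log K = (0.0592/6)(34.5) = +0.340 V.
Since Cd²⁺/Cd is the cathode and Cr³⁺/Cr the anode, E°cell = E°(Cd²⁺/Cd) − E°(Cr³⁺/Cr).
So E°(Cr³⁺/Cr) = E°(Cd²⁺/Cd) − E°cell = (-0.40) − (+0.340) = -0.74 V.

-0.74 V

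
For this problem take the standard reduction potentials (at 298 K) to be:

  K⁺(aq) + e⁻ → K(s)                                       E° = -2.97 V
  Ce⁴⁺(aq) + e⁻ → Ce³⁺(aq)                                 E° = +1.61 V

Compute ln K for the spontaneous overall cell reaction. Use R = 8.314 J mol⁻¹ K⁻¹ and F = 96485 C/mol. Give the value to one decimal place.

Cathode: Ce⁴⁺/Ce³⁺; anode: K⁺/K. E°cell = (+1.61) − (-2.97) = +4.58 V, with n = 1.
ΔG° = −nFE° = −RT ln K, so ln K = nFE°/(RT) = (1)(96485)(+4.58) / ((8.314)(298)) = 178.361.

178.4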